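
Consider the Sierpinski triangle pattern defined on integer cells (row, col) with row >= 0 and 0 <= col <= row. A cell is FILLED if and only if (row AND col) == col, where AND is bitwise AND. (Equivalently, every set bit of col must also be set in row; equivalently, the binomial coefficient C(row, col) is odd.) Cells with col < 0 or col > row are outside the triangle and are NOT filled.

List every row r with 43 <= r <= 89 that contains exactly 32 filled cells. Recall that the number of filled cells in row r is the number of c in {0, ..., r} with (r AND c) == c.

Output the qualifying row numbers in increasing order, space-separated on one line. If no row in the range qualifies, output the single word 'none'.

Row r has 2^popcount(r) filled cells, so we need popcount(r) = log2(32) = 5.
Scan r = 43..89 and keep those with exactly 5 one-bits:
r=43=101011 popcount=4 -> skip
r=44=101100 popcount=3 -> skip
r=45=101101 popcount=4 -> skip
r=46=101110 popcount=4 -> skip
r=47=101111 popcount=5 -> KEEP
r=48=110000 popcount=2 -> skip
r=49=110001 popcount=3 -> skip
r=50=110010 popcount=3 -> skip
r=51=110011 popcount=4 -> skip
r=52=110100 popcount=3 -> skip
r=53=110101 popcount=4 -> skip
r=54=110110 popcount=4 -> skip
r=55=110111 popcount=5 -> KEEP
r=56=111000 popcount=3 -> skip
r=57=111001 popcount=4 -> skip
r=58=111010 popcount=4 -> skip
r=59=111011 popcount=5 -> KEEP
r=60=111100 popcount=4 -> skip
r=61=111101 popcount=5 -> KEEP
r=62=111110 popcount=5 -> KEEP
r=63=111111 popcount=6 -> skip
r=64=1000000 popcount=1 -> skip
r=65=1000001 popcount=2 -> skip
r=66=1000010 popcount=2 -> skip
r=67=1000011 popcount=3 -> skip
r=68=1000100 popcount=2 -> skip
r=69=1000101 popcount=3 -> skip
r=70=1000110 popcount=3 -> skip
r=71=1000111 popcount=4 -> skip
r=72=1001000 popcount=2 -> skip
r=73=1001001 popcount=3 -> skip
r=74=1001010 popcount=3 -> skip
r=75=1001011 popcount=4 -> skip
r=76=1001100 popcount=3 -> skip
r=77=1001101 popcount=4 -> skip
r=78=1001110 popcount=4 -> skip
r=79=1001111 popcount=5 -> KEEP
r=80=1010000 popcount=2 -> skip
r=81=1010001 popcount=3 -> skip
r=82=1010010 popcount=3 -> skip
r=83=1010011 popcount=4 -> skip
r=84=1010100 popcount=3 -> skip
r=85=1010101 popcount=4 -> skip
r=86=1010110 popcount=4 -> skip
r=87=1010111 popcount=5 -> KEEP
r=88=1011000 popcount=3 -> skip
r=89=1011001 popcount=4 -> skip
Kept rows: 47 55 59 61 62 79 87

Answer: 47 55 59 61 62 79 87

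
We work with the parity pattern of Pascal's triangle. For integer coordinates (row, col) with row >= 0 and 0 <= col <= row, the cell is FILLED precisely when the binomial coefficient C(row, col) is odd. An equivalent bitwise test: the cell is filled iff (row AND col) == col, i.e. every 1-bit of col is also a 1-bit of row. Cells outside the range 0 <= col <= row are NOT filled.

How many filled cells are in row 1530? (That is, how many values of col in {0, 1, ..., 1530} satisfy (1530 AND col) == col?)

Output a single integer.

1530 in binary = 10111111010
popcount(1530) = number of 1-bits in 10111111010 = 8
A col c satisfies (1530 AND c) == c iff every set bit of c is also set in 1530; each of the 8 set bits of 1530 can independently be on or off in c.
count = 2^8 = 256

Answer: 256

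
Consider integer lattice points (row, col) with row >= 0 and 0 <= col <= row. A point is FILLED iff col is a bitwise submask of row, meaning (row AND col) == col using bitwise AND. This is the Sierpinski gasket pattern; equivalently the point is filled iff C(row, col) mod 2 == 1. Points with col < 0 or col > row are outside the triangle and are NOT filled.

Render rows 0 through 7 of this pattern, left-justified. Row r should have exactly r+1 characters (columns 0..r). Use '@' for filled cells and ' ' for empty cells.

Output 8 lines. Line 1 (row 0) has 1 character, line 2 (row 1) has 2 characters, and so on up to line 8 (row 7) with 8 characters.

r0=0: @
r1=1: @@
r2=10: @ @
r3=11: @@@@
r4=100: @   @
r5=101: @@  @@
r6=110: @ @ @ @
r7=111: @@@@@@@@

Answer: @
@@
@ @
@@@@
@   @
@@  @@
@ @ @ @
@@@@@@@@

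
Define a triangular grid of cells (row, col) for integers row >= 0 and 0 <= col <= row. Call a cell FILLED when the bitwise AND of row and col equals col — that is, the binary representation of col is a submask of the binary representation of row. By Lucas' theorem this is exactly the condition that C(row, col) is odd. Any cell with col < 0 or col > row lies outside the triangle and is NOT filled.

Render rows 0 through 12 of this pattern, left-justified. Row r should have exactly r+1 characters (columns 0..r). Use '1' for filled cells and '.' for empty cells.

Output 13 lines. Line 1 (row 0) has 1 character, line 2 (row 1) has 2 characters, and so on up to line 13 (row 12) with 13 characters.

Answer: 1
11
1.1
1111
1...1
11..11
1.1.1.1
11111111
1.......1
11......11
1.1.....1.1
1111....1111
1...1...1...1

Derivation:
r0=0: 1
r1=1: 11
r2=10: 1.1
r3=11: 1111
r4=100: 1...1
r5=101: 11..11
r6=110: 1.1.1.1
r7=111: 11111111
r8=1000: 1.......1
r9=1001: 11......11
r10=1010: 1.1.....1.1
r11=1011: 1111....1111
r12=1100: 1...1...1...1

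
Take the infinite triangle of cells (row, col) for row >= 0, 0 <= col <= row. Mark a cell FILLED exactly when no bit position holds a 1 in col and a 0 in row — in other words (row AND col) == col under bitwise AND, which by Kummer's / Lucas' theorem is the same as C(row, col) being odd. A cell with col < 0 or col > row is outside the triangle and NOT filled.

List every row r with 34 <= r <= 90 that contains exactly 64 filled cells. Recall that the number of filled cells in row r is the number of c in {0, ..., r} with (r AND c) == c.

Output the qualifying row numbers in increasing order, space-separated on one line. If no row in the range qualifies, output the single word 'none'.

Answer: 63

Derivation:
Row r has 2^popcount(r) filled cells, so we need popcount(r) = log2(64) = 6.
Scan r = 34..90 and keep those with exactly 6 one-bits:
r=34=100010 popcount=2 -> skip
r=35=100011 popcount=3 -> skip
r=36=100100 popcount=2 -> skip
r=37=100101 popcount=3 -> skip
r=38=100110 popcount=3 -> skip
r=39=100111 popcount=4 -> skip
r=40=101000 popcount=2 -> skip
r=41=101001 popcount=3 -> skip
r=42=101010 popcount=3 -> skip
r=43=101011 popcount=4 -> skip
r=44=101100 popcount=3 -> skip
r=45=101101 popcount=4 -> skip
r=46=101110 popcount=4 -> skip
r=47=101111 popcount=5 -> skip
r=48=110000 popcount=2 -> skip
r=49=110001 popcount=3 -> skip
r=50=110010 popcount=3 -> skip
r=51=110011 popcount=4 -> skip
r=52=110100 popcount=3 -> skip
r=53=110101 popcount=4 -> skip
r=54=110110 popcount=4 -> skip
r=55=110111 popcount=5 -> skip
r=56=111000 popcount=3 -> skip
r=57=111001 popcount=4 -> skip
r=58=111010 popcount=4 -> skip
r=59=111011 popcount=5 -> skip
r=60=111100 popcount=4 -> skip
r=61=111101 popcount=5 -> skip
r=62=111110 popcount=5 -> skip
r=63=111111 popcount=6 -> KEEP
r=64=1000000 popcount=1 -> skip
r=65=1000001 popcount=2 -> skip
r=66=1000010 popcount=2 -> skip
r=67=1000011 popcount=3 -> skip
r=68=1000100 popcount=2 -> skip
r=69=1000101 popcount=3 -> skip
r=70=1000110 popcount=3 -> skip
r=71=1000111 popcount=4 -> skip
r=72=1001000 popcount=2 -> skip
r=73=1001001 popcount=3 -> skip
r=74=1001010 popcount=3 -> skip
r=75=1001011 popcount=4 -> skip
r=76=1001100 popcount=3 -> skip
r=77=1001101 popcount=4 -> skip
r=78=1001110 popcount=4 -> skip
r=79=1001111 popcount=5 -> skip
r=80=1010000 popcount=2 -> skip
r=81=1010001 popcount=3 -> skip
r=82=1010010 popcount=3 -> skip
r=83=1010011 popcount=4 -> skip
r=84=1010100 popcount=3 -> skip
r=85=1010101 popcount=4 -> skip
r=86=1010110 popcount=4 -> skip
r=87=1010111 popcount=5 -> skip
r=88=1011000 popcount=3 -> skip
r=89=1011001 popcount=4 -> skip
r=90=1011010 popcount=4 -> skip
Kept rows: 63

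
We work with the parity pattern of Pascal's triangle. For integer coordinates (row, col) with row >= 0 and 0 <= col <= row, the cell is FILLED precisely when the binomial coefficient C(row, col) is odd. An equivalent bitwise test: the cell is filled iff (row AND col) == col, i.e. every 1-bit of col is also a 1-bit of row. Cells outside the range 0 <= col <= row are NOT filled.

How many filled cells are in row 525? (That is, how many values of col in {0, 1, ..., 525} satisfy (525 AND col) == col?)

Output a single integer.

525 in binary = 1000001101
popcount(525) = number of 1-bits in 1000001101 = 4
A col c satisfies (525 AND c) == c iff every set bit of c is also set in 525; each of the 4 set bits of 525 can independently be on or off in c.
count = 2^4 = 16

Answer: 16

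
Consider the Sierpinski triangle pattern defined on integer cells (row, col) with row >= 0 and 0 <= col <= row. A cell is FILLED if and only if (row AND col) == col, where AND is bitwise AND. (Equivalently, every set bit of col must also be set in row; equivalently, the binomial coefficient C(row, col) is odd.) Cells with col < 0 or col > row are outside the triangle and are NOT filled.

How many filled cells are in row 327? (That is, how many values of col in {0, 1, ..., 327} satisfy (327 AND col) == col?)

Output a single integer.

Answer: 32

Derivation:
327 in binary = 101000111
popcount(327) = number of 1-bits in 101000111 = 5
A col c satisfies (327 AND c) == c iff every set bit of c is also set in 327; each of the 5 set bits of 327 can independently be on or off in c.
count = 2^5 = 32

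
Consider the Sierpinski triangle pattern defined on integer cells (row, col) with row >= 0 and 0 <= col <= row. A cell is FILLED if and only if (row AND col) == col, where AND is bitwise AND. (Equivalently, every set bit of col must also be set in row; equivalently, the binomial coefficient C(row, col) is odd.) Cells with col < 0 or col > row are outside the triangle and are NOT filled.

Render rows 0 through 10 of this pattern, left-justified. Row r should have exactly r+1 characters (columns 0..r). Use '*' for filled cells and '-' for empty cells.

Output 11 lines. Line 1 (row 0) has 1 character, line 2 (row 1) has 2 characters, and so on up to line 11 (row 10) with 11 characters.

r0=0: *
r1=1: **
r2=10: *-*
r3=11: ****
r4=100: *---*
r5=101: **--**
r6=110: *-*-*-*
r7=111: ********
r8=1000: *-------*
r9=1001: **------**
r10=1010: *-*-----*-*

Answer: *
**
*-*
****
*---*
**--**
*-*-*-*
********
*-------*
**------**
*-*-----*-*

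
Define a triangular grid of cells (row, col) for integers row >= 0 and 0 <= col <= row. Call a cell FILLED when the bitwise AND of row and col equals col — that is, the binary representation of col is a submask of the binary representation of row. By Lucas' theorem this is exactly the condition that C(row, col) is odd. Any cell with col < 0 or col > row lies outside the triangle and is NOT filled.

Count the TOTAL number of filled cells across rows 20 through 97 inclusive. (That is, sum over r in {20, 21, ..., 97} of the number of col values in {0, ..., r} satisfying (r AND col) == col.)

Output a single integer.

Answer: 1128

Derivation:
r20=10100 pc2: +4 =4
r21=10101 pc3: +8 =12
r22=10110 pc3: +8 =20
r23=10111 pc4: +16 =36
r24=11000 pc2: +4 =40
r25=11001 pc3: +8 =48
r26=11010 pc3: +8 =56
r27=11011 pc4: +16 =72
r28=11100 pc3: +8 =80
r29=11101 pc4: +16 =96
r30=11110 pc4: +16 =112
r31=11111 pc5: +32 =144
r32=100000 pc1: +2 =146
r33=100001 pc2: +4 =150
r34=100010 pc2: +4 =154
r35=100011 pc3: +8 =162
r36=100100 pc2: +4 =166
r37=100101 pc3: +8 =174
r38=100110 pc3: +8 =182
r39=100111 pc4: +16 =198
r40=101000 pc2: +4 =202
r41=101001 pc3: +8 =210
r42=101010 pc3: +8 =218
r43=101011 pc4: +16 =234
r44=101100 pc3: +8 =242
r45=101101 pc4: +16 =258
r46=101110 pc4: +16 =274
r47=101111 pc5: +32 =306
r48=110000 pc2: +4 =310
r49=110001 pc3: +8 =318
r50=110010 pc3: +8 =326
r51=110011 pc4: +16 =342
r52=110100 pc3: +8 =350
r53=110101 pc4: +16 =366
r54=110110 pc4: +16 =382
r55=110111 pc5: +32 =414
r56=111000 pc3: +8 =422
r57=111001 pc4: +16 =438
r58=111010 pc4: +16 =454
r59=111011 pc5: +32 =486
r60=111100 pc4: +16 =502
r61=111101 pc5: +32 =534
r62=111110 pc5: +32 =566
r63=111111 pc6: +64 =630
r64=1000000 pc1: +2 =632
r65=1000001 pc2: +4 =636
r66=1000010 pc2: +4 =640
r67=1000011 pc3: +8 =648
r68=1000100 pc2: +4 =652
r69=1000101 pc3: +8 =660
r70=1000110 pc3: +8 =668
r71=1000111 pc4: +16 =684
r72=1001000 pc2: +4 =688
r73=1001001 pc3: +8 =696
r74=1001010 pc3: +8 =704
r75=1001011 pc4: +16 =720
r76=1001100 pc3: +8 =728
r77=1001101 pc4: +16 =744
r78=1001110 pc4: +16 =760
r79=1001111 pc5: +32 =792
r80=1010000 pc2: +4 =796
r81=1010001 pc3: +8 =804
r82=1010010 pc3: +8 =812
r83=1010011 pc4: +16 =828
r84=1010100 pc3: +8 =836
r85=1010101 pc4: +16 =852
r86=1010110 pc4: +16 =868
r87=1010111 pc5: +32 =900
r88=1011000 pc3: +8 =908
r89=1011001 pc4: +16 =924
r90=1011010 pc4: +16 =940
r91=1011011 pc5: +32 =972
r92=1011100 pc4: +16 =988
r93=1011101 pc5: +32 =1020
r94=1011110 pc5: +32 =1052
r95=1011111 pc6: +64 =1116
r96=1100000 pc2: +4 =1120
r97=1100001 pc3: +8 =1128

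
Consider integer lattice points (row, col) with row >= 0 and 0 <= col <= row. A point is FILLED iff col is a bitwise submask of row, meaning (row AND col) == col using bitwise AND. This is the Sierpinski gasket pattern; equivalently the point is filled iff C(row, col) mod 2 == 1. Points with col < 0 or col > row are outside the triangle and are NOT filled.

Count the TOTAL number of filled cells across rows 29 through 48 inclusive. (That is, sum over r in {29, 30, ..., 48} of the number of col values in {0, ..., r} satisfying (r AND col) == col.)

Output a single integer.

r29=11101 pc4: +16 =16
r30=11110 pc4: +16 =32
r31=11111 pc5: +32 =64
r32=100000 pc1: +2 =66
r33=100001 pc2: +4 =70
r34=100010 pc2: +4 =74
r35=100011 pc3: +8 =82
r36=100100 pc2: +4 =86
r37=100101 pc3: +8 =94
r38=100110 pc3: +8 =102
r39=100111 pc4: +16 =118
r40=101000 pc2: +4 =122
r41=101001 pc3: +8 =130
r42=101010 pc3: +8 =138
r43=101011 pc4: +16 =154
r44=101100 pc3: +8 =162
r45=101101 pc4: +16 =178
r46=101110 pc4: +16 =194
r47=101111 pc5: +32 =226
r48=110000 pc2: +4 =230

Answer: 230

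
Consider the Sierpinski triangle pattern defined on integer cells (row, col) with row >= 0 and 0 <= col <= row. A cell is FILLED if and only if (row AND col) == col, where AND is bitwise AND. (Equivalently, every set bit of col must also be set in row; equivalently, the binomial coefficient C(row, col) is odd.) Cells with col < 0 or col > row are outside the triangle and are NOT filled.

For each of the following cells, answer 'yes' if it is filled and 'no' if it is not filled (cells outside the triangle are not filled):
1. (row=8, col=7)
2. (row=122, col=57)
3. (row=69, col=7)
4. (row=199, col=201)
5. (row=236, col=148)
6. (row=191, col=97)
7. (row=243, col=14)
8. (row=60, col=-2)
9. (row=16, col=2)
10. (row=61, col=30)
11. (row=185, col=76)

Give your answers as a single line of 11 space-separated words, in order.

Answer: no no no no no no no no no no no

Derivation:
(8,7): row=0b1000, col=0b111, row AND col = 0b0 = 0; 0 != 7 -> empty
(122,57): row=0b1111010, col=0b111001, row AND col = 0b111000 = 56; 56 != 57 -> empty
(69,7): row=0b1000101, col=0b111, row AND col = 0b101 = 5; 5 != 7 -> empty
(199,201): col outside [0, 199] -> not filled
(236,148): row=0b11101100, col=0b10010100, row AND col = 0b10000100 = 132; 132 != 148 -> empty
(191,97): row=0b10111111, col=0b1100001, row AND col = 0b100001 = 33; 33 != 97 -> empty
(243,14): row=0b11110011, col=0b1110, row AND col = 0b10 = 2; 2 != 14 -> empty
(60,-2): col outside [0, 60] -> not filled
(16,2): row=0b10000, col=0b10, row AND col = 0b0 = 0; 0 != 2 -> empty
(61,30): row=0b111101, col=0b11110, row AND col = 0b11100 = 28; 28 != 30 -> empty
(185,76): row=0b10111001, col=0b1001100, row AND col = 0b1000 = 8; 8 != 76 -> empty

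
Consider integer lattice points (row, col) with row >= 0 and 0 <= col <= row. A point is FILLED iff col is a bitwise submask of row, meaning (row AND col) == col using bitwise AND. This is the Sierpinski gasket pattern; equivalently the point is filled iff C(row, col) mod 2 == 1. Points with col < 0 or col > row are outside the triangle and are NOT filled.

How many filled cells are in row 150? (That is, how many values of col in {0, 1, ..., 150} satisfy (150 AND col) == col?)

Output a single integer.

150 in binary = 10010110
popcount(150) = number of 1-bits in 10010110 = 4
A col c satisfies (150 AND c) == c iff every set bit of c is also set in 150; each of the 4 set bits of 150 can independently be on or off in c.
count = 2^4 = 16

Answer: 16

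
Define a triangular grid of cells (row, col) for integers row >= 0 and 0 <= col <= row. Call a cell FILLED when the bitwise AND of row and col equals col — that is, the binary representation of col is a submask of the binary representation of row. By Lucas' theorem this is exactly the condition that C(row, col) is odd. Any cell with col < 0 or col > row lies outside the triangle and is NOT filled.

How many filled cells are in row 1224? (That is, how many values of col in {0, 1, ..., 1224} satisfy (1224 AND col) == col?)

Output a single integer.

Answer: 16

Derivation:
1224 in binary = 10011001000
popcount(1224) = number of 1-bits in 10011001000 = 4
A col c satisfies (1224 AND c) == c iff every set bit of c is also set in 1224; each of the 4 set bits of 1224 can independently be on or off in c.
count = 2^4 = 16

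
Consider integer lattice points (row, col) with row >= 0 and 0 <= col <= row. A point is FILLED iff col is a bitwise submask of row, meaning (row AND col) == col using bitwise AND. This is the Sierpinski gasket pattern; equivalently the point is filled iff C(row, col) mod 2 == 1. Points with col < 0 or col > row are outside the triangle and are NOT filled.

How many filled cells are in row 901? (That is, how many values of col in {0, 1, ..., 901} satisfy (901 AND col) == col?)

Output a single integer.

Answer: 32

Derivation:
901 in binary = 1110000101
popcount(901) = number of 1-bits in 1110000101 = 5
A col c satisfies (901 AND c) == c iff every set bit of c is also set in 901; each of the 5 set bits of 901 can independently be on or off in c.
count = 2^5 = 32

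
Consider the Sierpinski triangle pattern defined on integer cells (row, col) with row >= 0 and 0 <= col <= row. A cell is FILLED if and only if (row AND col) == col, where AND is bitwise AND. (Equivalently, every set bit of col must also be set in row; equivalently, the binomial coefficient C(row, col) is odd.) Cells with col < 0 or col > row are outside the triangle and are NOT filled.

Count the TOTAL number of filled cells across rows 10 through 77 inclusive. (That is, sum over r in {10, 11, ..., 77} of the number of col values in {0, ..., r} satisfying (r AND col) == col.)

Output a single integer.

Answer: 810

Derivation:
r10=1010 pc2: +4 =4
r11=1011 pc3: +8 =12
r12=1100 pc2: +4 =16
r13=1101 pc3: +8 =24
r14=1110 pc3: +8 =32
r15=1111 pc4: +16 =48
r16=10000 pc1: +2 =50
r17=10001 pc2: +4 =54
r18=10010 pc2: +4 =58
r19=10011 pc3: +8 =66
r20=10100 pc2: +4 =70
r21=10101 pc3: +8 =78
r22=10110 pc3: +8 =86
r23=10111 pc4: +16 =102
r24=11000 pc2: +4 =106
r25=11001 pc3: +8 =114
r26=11010 pc3: +8 =122
r27=11011 pc4: +16 =138
r28=11100 pc3: +8 =146
r29=11101 pc4: +16 =162
r30=11110 pc4: +16 =178
r31=11111 pc5: +32 =210
r32=100000 pc1: +2 =212
r33=100001 pc2: +4 =216
r34=100010 pc2: +4 =220
r35=100011 pc3: +8 =228
r36=100100 pc2: +4 =232
r37=100101 pc3: +8 =240
r38=100110 pc3: +8 =248
r39=100111 pc4: +16 =264
r40=101000 pc2: +4 =268
r41=101001 pc3: +8 =276
r42=101010 pc3: +8 =284
r43=101011 pc4: +16 =300
r44=101100 pc3: +8 =308
r45=101101 pc4: +16 =324
r46=101110 pc4: +16 =340
r47=101111 pc5: +32 =372
r48=110000 pc2: +4 =376
r49=110001 pc3: +8 =384
r50=110010 pc3: +8 =392
r51=110011 pc4: +16 =408
r52=110100 pc3: +8 =416
r53=110101 pc4: +16 =432
r54=110110 pc4: +16 =448
r55=110111 pc5: +32 =480
r56=111000 pc3: +8 =488
r57=111001 pc4: +16 =504
r58=111010 pc4: +16 =520
r59=111011 pc5: +32 =552
r60=111100 pc4: +16 =568
r61=111101 pc5: +32 =600
r62=111110 pc5: +32 =632
r63=111111 pc6: +64 =696
r64=1000000 pc1: +2 =698
r65=1000001 pc2: +4 =702
r66=1000010 pc2: +4 =706
r67=1000011 pc3: +8 =714
r68=1000100 pc2: +4 =718
r69=1000101 pc3: +8 =726
r70=1000110 pc3: +8 =734
r71=1000111 pc4: +16 =750
r72=1001000 pc2: +4 =754
r73=1001001 pc3: +8 =762
r74=1001010 pc3: +8 =770
r75=1001011 pc4: +16 =786
r76=1001100 pc3: +8 =794
r77=1001101 pc4: +16 =810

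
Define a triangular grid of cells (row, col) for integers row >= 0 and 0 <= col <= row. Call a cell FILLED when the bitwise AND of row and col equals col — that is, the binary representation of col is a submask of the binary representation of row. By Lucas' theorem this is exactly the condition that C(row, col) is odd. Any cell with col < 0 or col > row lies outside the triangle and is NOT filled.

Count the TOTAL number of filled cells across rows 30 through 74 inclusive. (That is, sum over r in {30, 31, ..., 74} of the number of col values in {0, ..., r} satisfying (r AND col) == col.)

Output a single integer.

Answer: 608

Derivation:
r30=11110 pc4: +16 =16
r31=11111 pc5: +32 =48
r32=100000 pc1: +2 =50
r33=100001 pc2: +4 =54
r34=100010 pc2: +4 =58
r35=100011 pc3: +8 =66
r36=100100 pc2: +4 =70
r37=100101 pc3: +8 =78
r38=100110 pc3: +8 =86
r39=100111 pc4: +16 =102
r40=101000 pc2: +4 =106
r41=101001 pc3: +8 =114
r42=101010 pc3: +8 =122
r43=101011 pc4: +16 =138
r44=101100 pc3: +8 =146
r45=101101 pc4: +16 =162
r46=101110 pc4: +16 =178
r47=101111 pc5: +32 =210
r48=110000 pc2: +4 =214
r49=110001 pc3: +8 =222
r50=110010 pc3: +8 =230
r51=110011 pc4: +16 =246
r52=110100 pc3: +8 =254
r53=110101 pc4: +16 =270
r54=110110 pc4: +16 =286
r55=110111 pc5: +32 =318
r56=111000 pc3: +8 =326
r57=111001 pc4: +16 =342
r58=111010 pc4: +16 =358
r59=111011 pc5: +32 =390
r60=111100 pc4: +16 =406
r61=111101 pc5: +32 =438
r62=111110 pc5: +32 =470
r63=111111 pc6: +64 =534
r64=1000000 pc1: +2 =536
r65=1000001 pc2: +4 =540
r66=1000010 pc2: +4 =544
r67=1000011 pc3: +8 =552
r68=1000100 pc2: +4 =556
r69=1000101 pc3: +8 =564
r70=1000110 pc3: +8 =572
r71=1000111 pc4: +16 =588
r72=1001000 pc2: +4 =592
r73=1001001 pc3: +8 =600
r74=1001010 pc3: +8 =608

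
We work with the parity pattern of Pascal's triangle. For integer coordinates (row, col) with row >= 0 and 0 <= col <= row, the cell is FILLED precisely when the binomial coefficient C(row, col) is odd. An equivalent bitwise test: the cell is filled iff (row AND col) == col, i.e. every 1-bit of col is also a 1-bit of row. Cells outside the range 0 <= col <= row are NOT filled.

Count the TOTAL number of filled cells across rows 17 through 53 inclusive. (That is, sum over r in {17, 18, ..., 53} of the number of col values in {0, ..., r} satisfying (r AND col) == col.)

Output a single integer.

r17=10001 pc2: +4 =4
r18=10010 pc2: +4 =8
r19=10011 pc3: +8 =16
r20=10100 pc2: +4 =20
r21=10101 pc3: +8 =28
r22=10110 pc3: +8 =36
r23=10111 pc4: +16 =52
r24=11000 pc2: +4 =56
r25=11001 pc3: +8 =64
r26=11010 pc3: +8 =72
r27=11011 pc4: +16 =88
r28=11100 pc3: +8 =96
r29=11101 pc4: +16 =112
r30=11110 pc4: +16 =128
r31=11111 pc5: +32 =160
r32=100000 pc1: +2 =162
r33=100001 pc2: +4 =166
r34=100010 pc2: +4 =170
r35=100011 pc3: +8 =178
r36=100100 pc2: +4 =182
r37=100101 pc3: +8 =190
r38=100110 pc3: +8 =198
r39=100111 pc4: +16 =214
r40=101000 pc2: +4 =218
r41=101001 pc3: +8 =226
r42=101010 pc3: +8 =234
r43=101011 pc4: +16 =250
r44=101100 pc3: +8 =258
r45=101101 pc4: +16 =274
r46=101110 pc4: +16 =290
r47=101111 pc5: +32 =322
r48=110000 pc2: +4 =326
r49=110001 pc3: +8 =334
r50=110010 pc3: +8 =342
r51=110011 pc4: +16 =358
r52=110100 pc3: +8 =366
r53=110101 pc4: +16 =382

Answer: 382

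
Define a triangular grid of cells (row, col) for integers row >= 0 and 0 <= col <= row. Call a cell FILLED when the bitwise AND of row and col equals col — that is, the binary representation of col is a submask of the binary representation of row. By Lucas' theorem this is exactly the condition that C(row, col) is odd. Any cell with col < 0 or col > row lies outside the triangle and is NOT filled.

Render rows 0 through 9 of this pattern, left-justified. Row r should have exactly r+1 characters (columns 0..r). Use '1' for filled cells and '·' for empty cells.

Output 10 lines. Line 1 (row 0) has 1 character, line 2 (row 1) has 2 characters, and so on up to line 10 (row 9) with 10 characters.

Answer: 1
11
1·1
1111
1···1
11··11
1·1·1·1
11111111
1·······1
11······11

Derivation:
r0=0: 1
r1=1: 11
r2=10: 1·1
r3=11: 1111
r4=100: 1···1
r5=101: 11··11
r6=110: 1·1·1·1
r7=111: 11111111
r8=1000: 1·······1
r9=1001: 11······11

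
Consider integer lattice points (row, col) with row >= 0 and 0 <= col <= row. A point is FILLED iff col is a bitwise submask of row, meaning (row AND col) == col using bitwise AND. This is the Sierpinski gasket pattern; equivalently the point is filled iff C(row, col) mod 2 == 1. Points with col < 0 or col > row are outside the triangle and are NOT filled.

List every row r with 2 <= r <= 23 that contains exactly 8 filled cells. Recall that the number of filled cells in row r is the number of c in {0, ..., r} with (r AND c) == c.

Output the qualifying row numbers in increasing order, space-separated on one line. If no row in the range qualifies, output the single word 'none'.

Answer: 7 11 13 14 19 21 22

Derivation:
Row r has 2^popcount(r) filled cells, so we need popcount(r) = log2(8) = 3.
Scan r = 2..23 and keep those with exactly 3 one-bits:
r=2=10 popcount=1 -> skip
r=3=11 popcount=2 -> skip
r=4=100 popcount=1 -> skip
r=5=101 popcount=2 -> skip
r=6=110 popcount=2 -> skip
r=7=111 popcount=3 -> KEEP
r=8=1000 popcount=1 -> skip
r=9=1001 popcount=2 -> skip
r=10=1010 popcount=2 -> skip
r=11=1011 popcount=3 -> KEEP
r=12=1100 popcount=2 -> skip
r=13=1101 popcount=3 -> KEEP
r=14=1110 popcount=3 -> KEEP
r=15=1111 popcount=4 -> skip
r=16=10000 popcount=1 -> skip
r=17=10001 popcount=2 -> skip
r=18=10010 popcount=2 -> skip
r=19=10011 popcount=3 -> KEEP
r=20=10100 popcount=2 -> skip
r=21=10101 popcount=3 -> KEEP
r=22=10110 popcount=3 -> KEEP
r=23=10111 popcount=4 -> skip
Kept rows: 7 11 13 14 19 21 22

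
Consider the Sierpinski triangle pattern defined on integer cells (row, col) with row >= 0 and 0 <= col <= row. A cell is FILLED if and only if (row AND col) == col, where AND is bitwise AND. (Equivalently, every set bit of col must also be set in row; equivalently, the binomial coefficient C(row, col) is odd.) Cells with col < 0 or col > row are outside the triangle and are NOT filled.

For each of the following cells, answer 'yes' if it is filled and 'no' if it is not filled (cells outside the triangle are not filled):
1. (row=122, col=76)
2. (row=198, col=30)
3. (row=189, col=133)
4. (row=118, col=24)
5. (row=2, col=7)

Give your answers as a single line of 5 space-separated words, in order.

Answer: no no yes no no

Derivation:
(122,76): row=0b1111010, col=0b1001100, row AND col = 0b1001000 = 72; 72 != 76 -> empty
(198,30): row=0b11000110, col=0b11110, row AND col = 0b110 = 6; 6 != 30 -> empty
(189,133): row=0b10111101, col=0b10000101, row AND col = 0b10000101 = 133; 133 == 133 -> filled
(118,24): row=0b1110110, col=0b11000, row AND col = 0b10000 = 16; 16 != 24 -> empty
(2,7): col outside [0, 2] -> not filled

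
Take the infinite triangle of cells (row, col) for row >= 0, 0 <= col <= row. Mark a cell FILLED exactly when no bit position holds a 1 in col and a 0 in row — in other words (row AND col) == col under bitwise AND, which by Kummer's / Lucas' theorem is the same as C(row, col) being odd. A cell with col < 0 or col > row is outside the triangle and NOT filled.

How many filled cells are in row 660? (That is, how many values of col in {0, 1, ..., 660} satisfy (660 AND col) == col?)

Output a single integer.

Answer: 16

Derivation:
660 in binary = 1010010100
popcount(660) = number of 1-bits in 1010010100 = 4
A col c satisfies (660 AND c) == c iff every set bit of c is also set in 660; each of the 4 set bits of 660 can independently be on or off in c.
count = 2^4 = 16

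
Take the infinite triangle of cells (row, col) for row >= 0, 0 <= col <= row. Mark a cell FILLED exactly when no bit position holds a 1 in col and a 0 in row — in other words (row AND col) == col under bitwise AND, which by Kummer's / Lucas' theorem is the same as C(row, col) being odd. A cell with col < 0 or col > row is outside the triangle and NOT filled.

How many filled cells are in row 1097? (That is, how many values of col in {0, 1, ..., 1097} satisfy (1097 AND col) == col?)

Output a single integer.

1097 in binary = 10001001001
popcount(1097) = number of 1-bits in 10001001001 = 4
A col c satisfies (1097 AND c) == c iff every set bit of c is also set in 1097; each of the 4 set bits of 1097 can independently be on or off in c.
count = 2^4 = 16

Answer: 16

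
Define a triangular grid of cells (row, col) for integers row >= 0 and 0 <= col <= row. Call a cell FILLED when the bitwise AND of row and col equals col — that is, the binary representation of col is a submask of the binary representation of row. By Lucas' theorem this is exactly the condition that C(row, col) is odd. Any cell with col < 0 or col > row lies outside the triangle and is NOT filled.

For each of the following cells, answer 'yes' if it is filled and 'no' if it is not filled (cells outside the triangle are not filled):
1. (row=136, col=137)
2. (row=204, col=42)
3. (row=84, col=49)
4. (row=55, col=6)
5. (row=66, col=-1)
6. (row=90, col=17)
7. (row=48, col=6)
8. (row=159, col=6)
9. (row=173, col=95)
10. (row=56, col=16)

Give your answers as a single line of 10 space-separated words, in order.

Answer: no no no yes no no no yes no yes

Derivation:
(136,137): col outside [0, 136] -> not filled
(204,42): row=0b11001100, col=0b101010, row AND col = 0b1000 = 8; 8 != 42 -> empty
(84,49): row=0b1010100, col=0b110001, row AND col = 0b10000 = 16; 16 != 49 -> empty
(55,6): row=0b110111, col=0b110, row AND col = 0b110 = 6; 6 == 6 -> filled
(66,-1): col outside [0, 66] -> not filled
(90,17): row=0b1011010, col=0b10001, row AND col = 0b10000 = 16; 16 != 17 -> empty
(48,6): row=0b110000, col=0b110, row AND col = 0b0 = 0; 0 != 6 -> empty
(159,6): row=0b10011111, col=0b110, row AND col = 0b110 = 6; 6 == 6 -> filled
(173,95): row=0b10101101, col=0b1011111, row AND col = 0b1101 = 13; 13 != 95 -> empty
(56,16): row=0b111000, col=0b10000, row AND col = 0b10000 = 16; 16 == 16 -> filled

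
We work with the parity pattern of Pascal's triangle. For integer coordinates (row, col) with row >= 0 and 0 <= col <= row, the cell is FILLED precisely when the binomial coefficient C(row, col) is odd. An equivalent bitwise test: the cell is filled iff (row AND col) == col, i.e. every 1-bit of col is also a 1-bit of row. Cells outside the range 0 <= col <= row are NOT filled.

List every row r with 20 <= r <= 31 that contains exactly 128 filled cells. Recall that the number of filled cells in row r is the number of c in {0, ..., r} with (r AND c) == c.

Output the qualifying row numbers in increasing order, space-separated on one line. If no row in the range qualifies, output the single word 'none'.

Row r has 2^popcount(r) filled cells, so we need popcount(r) = log2(128) = 7.
Scan r = 20..31 and keep those with exactly 7 one-bits:
r=20=10100 popcount=2 -> skip
r=21=10101 popcount=3 -> skip
r=22=10110 popcount=3 -> skip
r=23=10111 popcount=4 -> skip
r=24=11000 popcount=2 -> skip
r=25=11001 popcount=3 -> skip
r=26=11010 popcount=3 -> skip
r=27=11011 popcount=4 -> skip
r=28=11100 popcount=3 -> skip
r=29=11101 popcount=4 -> skip
r=30=11110 popcount=4 -> skip
r=31=11111 popcount=5 -> skip
Kept rows: none

Answer: none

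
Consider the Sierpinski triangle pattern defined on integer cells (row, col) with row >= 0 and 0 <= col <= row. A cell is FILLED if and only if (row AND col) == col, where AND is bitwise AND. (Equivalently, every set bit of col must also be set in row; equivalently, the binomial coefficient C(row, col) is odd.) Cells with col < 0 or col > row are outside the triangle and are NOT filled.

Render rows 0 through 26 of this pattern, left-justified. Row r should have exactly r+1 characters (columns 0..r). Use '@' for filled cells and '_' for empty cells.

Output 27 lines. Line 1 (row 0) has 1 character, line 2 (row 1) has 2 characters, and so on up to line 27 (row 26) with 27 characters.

r0=0: @
r1=1: @@
r2=10: @_@
r3=11: @@@@
r4=100: @___@
r5=101: @@__@@
r6=110: @_@_@_@
r7=111: @@@@@@@@
r8=1000: @_______@
r9=1001: @@______@@
r10=1010: @_@_____@_@
r11=1011: @@@@____@@@@
r12=1100: @___@___@___@
r13=1101: @@__@@__@@__@@
r14=1110: @_@_@_@_@_@_@_@
r15=1111: @@@@@@@@@@@@@@@@
r16=10000: @_______________@
r17=10001: @@______________@@
r18=10010: @_@_____________@_@
r19=10011: @@@@____________@@@@
r20=10100: @___@___________@___@
r21=10101: @@__@@__________@@__@@
r22=10110: @_@_@_@_________@_@_@_@
r23=10111: @@@@@@@@________@@@@@@@@
r24=11000: @_______@_______@_______@
r25=11001: @@______@@______@@______@@
r26=11010: @_@_____@_@_____@_@_____@_@

Answer: @
@@
@_@
@@@@
@___@
@@__@@
@_@_@_@
@@@@@@@@
@_______@
@@______@@
@_@_____@_@
@@@@____@@@@
@___@___@___@
@@__@@__@@__@@
@_@_@_@_@_@_@_@
@@@@@@@@@@@@@@@@
@_______________@
@@______________@@
@_@_____________@_@
@@@@____________@@@@
@___@___________@___@
@@__@@__________@@__@@
@_@_@_@_________@_@_@_@
@@@@@@@@________@@@@@@@@
@_______@_______@_______@
@@______@@______@@______@@
@_@_____@_@_____@_@_____@_@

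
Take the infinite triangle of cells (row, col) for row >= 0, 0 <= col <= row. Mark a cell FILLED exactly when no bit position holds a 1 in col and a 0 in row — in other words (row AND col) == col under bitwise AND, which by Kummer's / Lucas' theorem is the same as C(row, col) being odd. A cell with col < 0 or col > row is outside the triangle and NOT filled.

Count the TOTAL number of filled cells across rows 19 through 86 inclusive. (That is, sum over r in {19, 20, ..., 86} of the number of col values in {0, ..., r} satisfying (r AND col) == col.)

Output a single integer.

Answer: 876

Derivation:
r19=10011 pc3: +8 =8
r20=10100 pc2: +4 =12
r21=10101 pc3: +8 =20
r22=10110 pc3: +8 =28
r23=10111 pc4: +16 =44
r24=11000 pc2: +4 =48
r25=11001 pc3: +8 =56
r26=11010 pc3: +8 =64
r27=11011 pc4: +16 =80
r28=11100 pc3: +8 =88
r29=11101 pc4: +16 =104
r30=11110 pc4: +16 =120
r31=11111 pc5: +32 =152
r32=100000 pc1: +2 =154
r33=100001 pc2: +4 =158
r34=100010 pc2: +4 =162
r35=100011 pc3: +8 =170
r36=100100 pc2: +4 =174
r37=100101 pc3: +8 =182
r38=100110 pc3: +8 =190
r39=100111 pc4: +16 =206
r40=101000 pc2: +4 =210
r41=101001 pc3: +8 =218
r42=101010 pc3: +8 =226
r43=101011 pc4: +16 =242
r44=101100 pc3: +8 =250
r45=101101 pc4: +16 =266
r46=101110 pc4: +16 =282
r47=101111 pc5: +32 =314
r48=110000 pc2: +4 =318
r49=110001 pc3: +8 =326
r50=110010 pc3: +8 =334
r51=110011 pc4: +16 =350
r52=110100 pc3: +8 =358
r53=110101 pc4: +16 =374
r54=110110 pc4: +16 =390
r55=110111 pc5: +32 =422
r56=111000 pc3: +8 =430
r57=111001 pc4: +16 =446
r58=111010 pc4: +16 =462
r59=111011 pc5: +32 =494
r60=111100 pc4: +16 =510
r61=111101 pc5: +32 =542
r62=111110 pc5: +32 =574
r63=111111 pc6: +64 =638
r64=1000000 pc1: +2 =640
r65=1000001 pc2: +4 =644
r66=1000010 pc2: +4 =648
r67=1000011 pc3: +8 =656
r68=1000100 pc2: +4 =660
r69=1000101 pc3: +8 =668
r70=1000110 pc3: +8 =676
r71=1000111 pc4: +16 =692
r72=1001000 pc2: +4 =696
r73=1001001 pc3: +8 =704
r74=1001010 pc3: +8 =712
r75=1001011 pc4: +16 =728
r76=1001100 pc3: +8 =736
r77=1001101 pc4: +16 =752
r78=1001110 pc4: +16 =768
r79=1001111 pc5: +32 =800
r80=1010000 pc2: +4 =804
r81=1010001 pc3: +8 =812
r82=1010010 pc3: +8 =820
r83=1010011 pc4: +16 =836
r84=1010100 pc3: +8 =844
r85=1010101 pc4: +16 =860
r86=1010110 pc4: +16 =876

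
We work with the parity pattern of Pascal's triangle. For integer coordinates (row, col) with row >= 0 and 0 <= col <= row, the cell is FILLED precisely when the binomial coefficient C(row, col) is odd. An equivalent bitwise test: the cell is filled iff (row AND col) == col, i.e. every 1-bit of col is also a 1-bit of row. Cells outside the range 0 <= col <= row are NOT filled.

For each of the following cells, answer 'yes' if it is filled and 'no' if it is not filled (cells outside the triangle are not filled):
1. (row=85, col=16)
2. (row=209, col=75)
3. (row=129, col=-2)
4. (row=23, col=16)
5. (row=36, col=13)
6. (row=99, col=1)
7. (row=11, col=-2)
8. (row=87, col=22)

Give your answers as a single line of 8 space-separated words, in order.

Answer: yes no no yes no yes no yes

Derivation:
(85,16): row=0b1010101, col=0b10000, row AND col = 0b10000 = 16; 16 == 16 -> filled
(209,75): row=0b11010001, col=0b1001011, row AND col = 0b1000001 = 65; 65 != 75 -> empty
(129,-2): col outside [0, 129] -> not filled
(23,16): row=0b10111, col=0b10000, row AND col = 0b10000 = 16; 16 == 16 -> filled
(36,13): row=0b100100, col=0b1101, row AND col = 0b100 = 4; 4 != 13 -> empty
(99,1): row=0b1100011, col=0b1, row AND col = 0b1 = 1; 1 == 1 -> filled
(11,-2): col outside [0, 11] -> not filled
(87,22): row=0b1010111, col=0b10110, row AND col = 0b10110 = 22; 22 == 22 -> filled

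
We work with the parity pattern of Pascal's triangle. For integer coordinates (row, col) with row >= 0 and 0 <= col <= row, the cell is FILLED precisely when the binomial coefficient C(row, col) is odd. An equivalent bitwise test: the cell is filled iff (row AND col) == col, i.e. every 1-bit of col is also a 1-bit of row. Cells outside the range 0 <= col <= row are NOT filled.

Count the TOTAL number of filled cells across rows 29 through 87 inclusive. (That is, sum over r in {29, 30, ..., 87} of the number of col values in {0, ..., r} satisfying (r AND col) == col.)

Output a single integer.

Answer: 820

Derivation:
r29=11101 pc4: +16 =16
r30=11110 pc4: +16 =32
r31=11111 pc5: +32 =64
r32=100000 pc1: +2 =66
r33=100001 pc2: +4 =70
r34=100010 pc2: +4 =74
r35=100011 pc3: +8 =82
r36=100100 pc2: +4 =86
r37=100101 pc3: +8 =94
r38=100110 pc3: +8 =102
r39=100111 pc4: +16 =118
r40=101000 pc2: +4 =122
r41=101001 pc3: +8 =130
r42=101010 pc3: +8 =138
r43=101011 pc4: +16 =154
r44=101100 pc3: +8 =162
r45=101101 pc4: +16 =178
r46=101110 pc4: +16 =194
r47=101111 pc5: +32 =226
r48=110000 pc2: +4 =230
r49=110001 pc3: +8 =238
r50=110010 pc3: +8 =246
r51=110011 pc4: +16 =262
r52=110100 pc3: +8 =270
r53=110101 pc4: +16 =286
r54=110110 pc4: +16 =302
r55=110111 pc5: +32 =334
r56=111000 pc3: +8 =342
r57=111001 pc4: +16 =358
r58=111010 pc4: +16 =374
r59=111011 pc5: +32 =406
r60=111100 pc4: +16 =422
r61=111101 pc5: +32 =454
r62=111110 pc5: +32 =486
r63=111111 pc6: +64 =550
r64=1000000 pc1: +2 =552
r65=1000001 pc2: +4 =556
r66=1000010 pc2: +4 =560
r67=1000011 pc3: +8 =568
r68=1000100 pc2: +4 =572
r69=1000101 pc3: +8 =580
r70=1000110 pc3: +8 =588
r71=1000111 pc4: +16 =604
r72=1001000 pc2: +4 =608
r73=1001001 pc3: +8 =616
r74=1001010 pc3: +8 =624
r75=1001011 pc4: +16 =640
r76=1001100 pc3: +8 =648
r77=1001101 pc4: +16 =664
r78=1001110 pc4: +16 =680
r79=1001111 pc5: +32 =712
r80=1010000 pc2: +4 =716
r81=1010001 pc3: +8 =724
r82=1010010 pc3: +8 =732
r83=1010011 pc4: +16 =748
r84=1010100 pc3: +8 =756
r85=1010101 pc4: +16 =772
r86=1010110 pc4: +16 =788
r87=1010111 pc5: +32 =820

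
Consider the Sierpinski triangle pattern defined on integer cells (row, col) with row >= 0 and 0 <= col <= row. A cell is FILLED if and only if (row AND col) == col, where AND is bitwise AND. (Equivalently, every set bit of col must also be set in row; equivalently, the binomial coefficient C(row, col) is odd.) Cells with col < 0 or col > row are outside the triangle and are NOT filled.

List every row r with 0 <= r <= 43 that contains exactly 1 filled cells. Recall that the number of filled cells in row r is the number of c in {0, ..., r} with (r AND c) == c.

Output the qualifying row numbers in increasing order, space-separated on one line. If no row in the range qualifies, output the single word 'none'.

Row r has 2^popcount(r) filled cells, so we need popcount(r) = log2(1) = 0.
Scan r = 0..43 and keep those with exactly 0 one-bits:
r=0=0 popcount=0 -> KEEP
r=1=1 popcount=1 -> skip
r=2=10 popcount=1 -> skip
r=3=11 popcount=2 -> skip
r=4=100 popcount=1 -> skip
r=5=101 popcount=2 -> skip
r=6=110 popcount=2 -> skip
r=7=111 popcount=3 -> skip
r=8=1000 popcount=1 -> skip
r=9=1001 popcount=2 -> skip
r=10=1010 popcount=2 -> skip
r=11=1011 popcount=3 -> skip
r=12=1100 popcount=2 -> skip
r=13=1101 popcount=3 -> skip
r=14=1110 popcount=3 -> skip
r=15=1111 popcount=4 -> skip
r=16=10000 popcount=1 -> skip
r=17=10001 popcount=2 -> skip
r=18=10010 popcount=2 -> skip
r=19=10011 popcount=3 -> skip
r=20=10100 popcount=2 -> skip
r=21=10101 popcount=3 -> skip
r=22=10110 popcount=3 -> skip
r=23=10111 popcount=4 -> skip
r=24=11000 popcount=2 -> skip
r=25=11001 popcount=3 -> skip
r=26=11010 popcount=3 -> skip
r=27=11011 popcount=4 -> skip
r=28=11100 popcount=3 -> skip
r=29=11101 popcount=4 -> skip
r=30=11110 popcount=4 -> skip
r=31=11111 popcount=5 -> skip
r=32=100000 popcount=1 -> skip
r=33=100001 popcount=2 -> skip
r=34=100010 popcount=2 -> skip
r=35=100011 popcount=3 -> skip
r=36=100100 popcount=2 -> skip
r=37=100101 popcount=3 -> skip
r=38=100110 popcount=3 -> skip
r=39=100111 popcount=4 -> skip
r=40=101000 popcount=2 -> skip
r=41=101001 popcount=3 -> skip
r=42=101010 popcount=3 -> skip
r=43=101011 popcount=4 -> skip
Kept rows: 0

Answer: 0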